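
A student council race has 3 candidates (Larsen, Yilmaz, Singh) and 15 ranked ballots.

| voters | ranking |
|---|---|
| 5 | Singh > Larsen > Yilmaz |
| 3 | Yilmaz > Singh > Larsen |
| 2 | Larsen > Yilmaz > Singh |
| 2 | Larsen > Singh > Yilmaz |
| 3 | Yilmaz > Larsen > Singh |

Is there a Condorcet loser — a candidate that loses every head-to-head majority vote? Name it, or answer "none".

Pairwise majorities:
Larsen vs Yilmaz: Larsen preferred on 5+2+2 = 9 ballots; Larsen wins 9–6.
Larsen vs Singh: Larsen is ranked higher on 2+2+3 = 7 ballots, Singh on 8. Singh wins 8–7.
Yilmaz vs Singh: Yilmaz, 8–7.
No candidate is winless: Larsen beats Yilmaz; Yilmaz beats Singh; Singh beats Larsen. There is no Condorcet loser.

none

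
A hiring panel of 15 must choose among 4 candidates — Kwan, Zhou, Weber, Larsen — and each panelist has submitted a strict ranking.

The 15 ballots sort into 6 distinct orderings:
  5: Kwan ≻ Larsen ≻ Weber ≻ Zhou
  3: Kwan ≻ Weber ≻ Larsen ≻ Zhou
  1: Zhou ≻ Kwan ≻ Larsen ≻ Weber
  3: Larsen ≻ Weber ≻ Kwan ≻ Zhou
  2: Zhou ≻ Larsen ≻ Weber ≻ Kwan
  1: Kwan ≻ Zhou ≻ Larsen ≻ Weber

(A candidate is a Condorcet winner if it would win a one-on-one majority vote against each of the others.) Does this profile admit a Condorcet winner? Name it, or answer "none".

Check each pair by majority over 15 ballots:
Kwan–Zhou: Kwan 12–3.
Kwan vs Weber: Kwan, 10–5.
Kwan vs Larsen: Kwan wins 10–5.
Zhou vs Weber: Weber, 11–4.
Zhou vs Larsen: Larsen, 11–4.
Weber vs Larsen: Larsen, 12–3.
Only Kwan has no losses; Kwan is the Condorcet winner.

Kwan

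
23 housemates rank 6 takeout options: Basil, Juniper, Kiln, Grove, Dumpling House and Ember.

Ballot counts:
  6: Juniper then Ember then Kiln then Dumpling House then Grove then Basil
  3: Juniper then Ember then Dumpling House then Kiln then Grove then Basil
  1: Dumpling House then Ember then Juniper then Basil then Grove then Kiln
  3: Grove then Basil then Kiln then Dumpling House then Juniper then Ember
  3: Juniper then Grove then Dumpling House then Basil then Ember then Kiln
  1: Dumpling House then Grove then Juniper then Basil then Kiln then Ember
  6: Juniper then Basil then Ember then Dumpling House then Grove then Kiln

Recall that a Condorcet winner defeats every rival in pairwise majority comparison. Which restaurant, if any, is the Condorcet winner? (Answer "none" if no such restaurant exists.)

Juniper

Head-to-head results (23 friends):
Basil vs Juniper: 3 to 20, Juniper.
Basil vs Kiln: 14 to 9, Basil.
Basil vs Grove: 7 to 16, Grove.
Basil vs Dumpling House: 3+6 = 9 for Basil, 14 for Dumpling House — Dumpling House by 14–9.
Basil vs Ember: Basil preferred on 3+3+1+6 = 13 ballots; Basil wins 13–10.
Juniper vs Kiln: 20 to 3, Juniper.
Juniper vs Grove: Juniper is ranked higher on 6+3+1+3+6 = 19 ballots, Grove on 4. Juniper wins 19–4.
Juniper vs Dumpling House: Juniper preferred on 6+3+3+6 = 18 ballots; Juniper wins 18–5.
Juniper vs Ember: 22 to 1, Juniper.
Kiln vs Grove: Kiln is ranked higher on 6+3 = 9 ballots, Grove on 14. Grove wins 14–9.
Kiln vs Dumpling House: Kiln is ranked higher on 6+3 = 9 ballots, Dumpling House on 14. Dumpling House wins 14–9.
Kiln vs Ember: 3+1 = 4 for Kiln, 19 for Ember — Ember by 19–4.
Grove vs Dumpling House: 6 to 17, Dumpling House.
Grove vs Ember: 7 to 16, Ember.
Dumpling House vs Ember: Dumpling House preferred on 1+3+3+1 = 8 ballots; Ember wins 15–8.
Juniper defeats every rival head-to-head and is the Condorcet winner.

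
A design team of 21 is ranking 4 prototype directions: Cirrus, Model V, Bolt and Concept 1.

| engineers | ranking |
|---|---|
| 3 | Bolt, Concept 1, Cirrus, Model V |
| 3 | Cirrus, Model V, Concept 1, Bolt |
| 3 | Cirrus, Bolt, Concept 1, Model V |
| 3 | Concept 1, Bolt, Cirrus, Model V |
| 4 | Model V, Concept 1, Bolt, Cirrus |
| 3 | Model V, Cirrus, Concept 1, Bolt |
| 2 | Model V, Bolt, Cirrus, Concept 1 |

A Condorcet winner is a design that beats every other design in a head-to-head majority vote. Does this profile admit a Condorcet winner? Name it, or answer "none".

none

Head-to-head results (21 engineers):
Cirrus vs Model V: 3+3+3+3 = 12 for Cirrus, 9 for Model V — Cirrus by 12–9.
Cirrus vs Bolt: 9 to 12, Bolt.
Cirrus vs Concept 1: 3+3+3+2 = 11 for Cirrus, 10 for Concept 1 — Cirrus by 11–10.
Model V vs Bolt: Model V, 12–9.
Model V vs Concept 1: 3+4+3+2 = 12 for Model V, 9 for Concept 1 — Model V by 12–9.
Bolt–Concept 1: Concept 1 13–8.
No design is unbeaten: Cirrus loses to Bolt; Model V loses to Cirrus; Bolt loses to Model V; Concept 1 loses to Cirrus. In particular Cirrus → Model V → Bolt → Cirrus is a majority cycle — no Condorcet winner exists.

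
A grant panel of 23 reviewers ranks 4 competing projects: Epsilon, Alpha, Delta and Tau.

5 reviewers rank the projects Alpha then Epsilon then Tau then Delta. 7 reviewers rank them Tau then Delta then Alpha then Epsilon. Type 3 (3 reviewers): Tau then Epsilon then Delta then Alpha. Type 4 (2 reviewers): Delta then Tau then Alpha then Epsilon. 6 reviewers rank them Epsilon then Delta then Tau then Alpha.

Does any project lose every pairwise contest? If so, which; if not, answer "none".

none

Head-to-head results (23 reviewers):
Epsilon vs Alpha: Alpha, 14–9.
Epsilon vs Delta: 14 to 9, Epsilon.
Epsilon–Tau: Tau 12–11.
Alpha–Delta: Delta 18–5.
Alpha vs Tau: Tau wins 18–5.
Delta vs Tau: Tau, 15–8.
Every project wins at least one matchup (Epsilon beats Delta; Alpha beats Epsilon; Delta beats Alpha; Tau beats Epsilon), so there is no Condorcet loser.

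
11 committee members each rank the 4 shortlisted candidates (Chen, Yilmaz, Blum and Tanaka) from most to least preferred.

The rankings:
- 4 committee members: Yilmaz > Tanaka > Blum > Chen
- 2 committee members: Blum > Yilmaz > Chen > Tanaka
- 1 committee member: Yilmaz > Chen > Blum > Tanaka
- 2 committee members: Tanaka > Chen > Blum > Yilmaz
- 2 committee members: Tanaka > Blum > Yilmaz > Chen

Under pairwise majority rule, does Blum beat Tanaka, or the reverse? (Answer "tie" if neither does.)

Ballots ranking Blum above Tanaka: 2 + 1 = 3.
Ballots ranking Tanaka above Blum: 11 − 3 = 8.
Tanaka wins the head-to-head 8–3.

Tanaka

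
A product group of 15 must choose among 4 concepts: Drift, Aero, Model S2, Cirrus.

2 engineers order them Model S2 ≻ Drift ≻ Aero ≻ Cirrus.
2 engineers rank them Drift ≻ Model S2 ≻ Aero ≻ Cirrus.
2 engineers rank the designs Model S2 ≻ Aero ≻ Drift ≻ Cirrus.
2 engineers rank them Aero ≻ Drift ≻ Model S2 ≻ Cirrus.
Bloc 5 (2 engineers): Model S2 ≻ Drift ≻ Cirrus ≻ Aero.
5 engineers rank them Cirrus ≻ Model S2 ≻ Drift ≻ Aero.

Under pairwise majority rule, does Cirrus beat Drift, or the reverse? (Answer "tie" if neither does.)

Ballots ranking Cirrus above Drift: 5.
Ballots ranking Drift above Cirrus: 15 − 5 = 10.
Drift wins the head-to-head 10–5.

Drift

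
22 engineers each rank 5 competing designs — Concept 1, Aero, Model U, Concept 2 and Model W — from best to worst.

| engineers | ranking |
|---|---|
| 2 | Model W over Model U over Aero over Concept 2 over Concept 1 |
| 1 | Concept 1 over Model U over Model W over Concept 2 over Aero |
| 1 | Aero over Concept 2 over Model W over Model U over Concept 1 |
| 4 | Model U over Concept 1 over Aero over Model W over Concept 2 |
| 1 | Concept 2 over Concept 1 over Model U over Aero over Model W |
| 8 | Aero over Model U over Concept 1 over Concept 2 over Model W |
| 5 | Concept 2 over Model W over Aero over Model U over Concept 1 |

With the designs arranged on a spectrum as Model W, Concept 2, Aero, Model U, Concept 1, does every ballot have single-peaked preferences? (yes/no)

Axis positions: Model W=1, Concept 2=2, Aero=3, Model U=4, Concept 1=5.
Cluster 1: ranking walks positions 1-4-3-2-5; Model U is ranked above Concept 2 even though Concept 2 lies between Model U and the peak Model W on the axis — preferences dip and rise again. Not single-peaked.
Cluster 2: ranking walks positions 5-4-1-2-3; Model W is ranked above Aero even though Aero lies between Model W and the peak Concept 1 on the axis — preferences dip and rise again. Not single-peaked.
Cluster 3 (peak Aero at position 3): ranking walks positions 3-2-1-4-5, expanding outward from the peak — single-peaked.
Cluster 4: ranking walks positions 4-5-3-1-2; Model W is ranked above Concept 2 even though Concept 2 lies between Model W and the peak Model U on the axis — preferences dip and rise again. Not single-peaked.
Cluster 5: ranking walks positions 2-5-4-3-1; Concept 1 is ranked above Aero even though Aero lies between Concept 1 and the peak Concept 2 on the axis — preferences dip and rise again. Not single-peaked.
Cluster 6 (peak Aero at position 3): ranking walks positions 3-4-5-2-1, expanding outward from the peak — single-peaked.
Cluster 7 (peak Concept 2 at position 2): ranking walks positions 2-1-3-4-5, expanding outward from the peak — single-peaked.
Cluster 1 violates single-peakedness, so the profile is not single-peaked on this axis.

no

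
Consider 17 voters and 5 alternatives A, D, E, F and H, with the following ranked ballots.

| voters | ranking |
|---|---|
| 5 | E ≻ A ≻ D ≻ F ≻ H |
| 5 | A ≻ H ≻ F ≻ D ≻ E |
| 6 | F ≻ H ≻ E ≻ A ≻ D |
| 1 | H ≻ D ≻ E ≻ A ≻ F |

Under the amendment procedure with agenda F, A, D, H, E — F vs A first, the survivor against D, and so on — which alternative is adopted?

Round 1: F vs A — 6–11, A advances.
Round 2: A vs D — 16–1, A advances.
Round 3: A vs H — 10–7, A advances.
Round 4: A vs E — 5–12, E advances.
The agenda winner is E.

E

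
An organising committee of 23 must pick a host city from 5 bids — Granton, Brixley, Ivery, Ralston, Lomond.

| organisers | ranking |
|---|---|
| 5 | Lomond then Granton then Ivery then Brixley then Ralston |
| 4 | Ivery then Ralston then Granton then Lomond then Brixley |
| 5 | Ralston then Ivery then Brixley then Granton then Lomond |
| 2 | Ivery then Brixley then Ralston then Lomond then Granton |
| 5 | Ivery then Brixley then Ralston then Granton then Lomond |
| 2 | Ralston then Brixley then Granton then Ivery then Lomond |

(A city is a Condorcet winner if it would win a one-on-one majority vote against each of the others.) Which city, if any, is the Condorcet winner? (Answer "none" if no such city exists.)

Head-to-head results (23 organisers):
Granton vs Brixley: Brixley wins 14–9.
Granton vs Ivery: Granton is ranked higher on 5+2 = 7 ballots, Ivery on 16. Ivery wins 16–7.
Granton vs Ralston: 5 for Granton, 18 for Ralston — Ralston by 18–5.
Granton vs Lomond: Granton preferred on 4+5+5+2 = 16 ballots; Granton wins 16–7.
Brixley vs Ivery: 2 for Brixley, 21 for Ivery — Ivery by 21–2.
Brixley vs Ralston: Brixley preferred on 5+2+5 = 12 ballots; Brixley wins 12–11.
Brixley vs Lomond: Brixley is ranked higher on 5+2+5+2 = 14 ballots, Lomond on 9. Brixley wins 14–9.
Ivery vs Ralston: Ivery, 16–7.
Ivery vs Lomond: Ivery wins 18–5.
Ralston vs Lomond: Ralston, 18–5.
Ivery defeats every rival head-to-head and is the Condorcet winner.

Ivery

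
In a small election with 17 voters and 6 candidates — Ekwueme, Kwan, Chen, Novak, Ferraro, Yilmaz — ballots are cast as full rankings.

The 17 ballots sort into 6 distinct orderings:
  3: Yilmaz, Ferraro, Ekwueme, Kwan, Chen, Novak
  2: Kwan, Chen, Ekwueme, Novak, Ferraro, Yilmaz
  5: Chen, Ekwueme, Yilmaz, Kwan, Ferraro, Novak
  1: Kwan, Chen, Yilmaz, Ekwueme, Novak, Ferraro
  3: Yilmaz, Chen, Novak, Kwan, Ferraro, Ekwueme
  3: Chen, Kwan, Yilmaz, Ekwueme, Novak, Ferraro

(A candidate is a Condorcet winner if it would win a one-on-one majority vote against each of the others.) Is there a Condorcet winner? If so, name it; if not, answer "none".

Pairwise majorities:
Ekwueme vs Kwan: 8 to 9, Kwan.
Ekwueme vs Chen: Ekwueme preferred on 3 ballots; Chen wins 14–3.
Ekwueme vs Novak: 14 to 3, Ekwueme.
Ekwueme vs Ferraro: 2+5+1+3 = 11 for Ekwueme, 6 for Ferraro — Ekwueme by 11–6.
Ekwueme vs Yilmaz: Ekwueme preferred on 2+5 = 7 ballots; Yilmaz wins 10–7.
Kwan vs Chen: 6 to 11, Chen.
Kwan vs Novak: Kwan is ranked higher on 3+2+5+1+3 = 14 ballots, Novak on 3. Kwan wins 14–3.
Kwan vs Ferraro: Kwan is ranked higher on 2+5+1+3+3 = 14 ballots, Ferraro on 3. Kwan wins 14–3.
Kwan vs Yilmaz: Kwan is ranked higher on 2+1+3 = 6 ballots, Yilmaz on 11. Yilmaz wins 11–6.
Chen vs Novak: Chen preferred on 3+2+5+1+3+3 = 17 ballots; Chen wins 17–0.
Chen vs Ferraro: Chen preferred on 2+5+1+3+3 = 14 ballots; Chen wins 14–3.
Chen vs Yilmaz: Chen is ranked higher on 2+5+1+3 = 11 ballots, Yilmaz on 6. Chen wins 11–6.
Novak vs Ferraro: 9 to 8, Novak.
Novak vs Yilmaz: 2 for Novak, 15 for Yilmaz — Yilmaz by 15–2.
Ferraro vs Yilmaz: 2 to 15, Yilmaz.
Chen wins every pairwise contest, so Chen is the Condorcet winner.

Chen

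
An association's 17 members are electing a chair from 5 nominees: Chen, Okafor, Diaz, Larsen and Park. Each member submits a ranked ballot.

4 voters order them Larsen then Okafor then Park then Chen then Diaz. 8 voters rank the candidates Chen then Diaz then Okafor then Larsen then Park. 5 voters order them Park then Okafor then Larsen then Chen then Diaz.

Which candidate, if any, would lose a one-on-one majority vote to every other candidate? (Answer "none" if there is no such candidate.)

Diaz

Pairwise majorities:
Chen vs Okafor: Chen is ranked higher on 8 ballots, Okafor on 9. Okafor wins 9–8.
Chen vs Diaz: 17 to 0, Chen.
Chen vs Larsen: Chen is ranked higher on 8 ballots, Larsen on 9. Larsen wins 9–8.
Chen vs Park: 8 for Chen, 9 for Park — Park by 9–8.
Okafor vs Diaz: Okafor is ranked higher on 4+5 = 9 ballots, Diaz on 8. Okafor wins 9–8.
Okafor vs Larsen: 13 to 4, Okafor.
Okafor vs Park: Okafor, 12–5.
Diaz–Larsen: Larsen 9–8.
Diaz vs Park: Park wins 9–8.
Larsen vs Park: Larsen is ranked higher on 4+8 = 12 ballots, Park on 5. Larsen wins 12–5.
Only Diaz has no wins; Diaz is the Condorcet loser.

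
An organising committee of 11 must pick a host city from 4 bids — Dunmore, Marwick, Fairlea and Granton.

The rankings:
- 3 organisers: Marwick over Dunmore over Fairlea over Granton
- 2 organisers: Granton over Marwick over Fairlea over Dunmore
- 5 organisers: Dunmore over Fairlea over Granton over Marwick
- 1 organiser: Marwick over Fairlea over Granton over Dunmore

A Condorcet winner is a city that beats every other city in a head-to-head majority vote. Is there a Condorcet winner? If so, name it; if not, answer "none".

Head-to-head results (11 organisers):
Dunmore vs Marwick: Dunmore is ranked higher on 5 ballots, Marwick on 6. Marwick wins 6–5.
Dunmore–Fairlea: Dunmore 8–3.
Dunmore vs Granton: 8 to 3, Dunmore.
Marwick–Fairlea: Marwick 6–5.
Marwick–Granton: Granton 7–4.
Fairlea vs Granton: Fairlea, 9–2.
No city is unbeaten: Dunmore loses to Marwick; Marwick loses to Granton; Fairlea loses to Dunmore; Granton loses to Dunmore. In particular Dunmore → Granton → Marwick → Dunmore is a majority cycle — no Condorcet winner exists.

none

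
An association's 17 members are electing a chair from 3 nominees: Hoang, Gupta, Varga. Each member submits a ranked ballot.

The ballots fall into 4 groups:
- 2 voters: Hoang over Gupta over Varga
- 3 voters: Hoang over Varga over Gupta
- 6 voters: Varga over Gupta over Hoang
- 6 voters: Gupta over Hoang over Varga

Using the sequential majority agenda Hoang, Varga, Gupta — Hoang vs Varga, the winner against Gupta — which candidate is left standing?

Round 1: Hoang vs Varga — 11–6, Hoang advances.
Round 2: Hoang vs Gupta — 5–12, Gupta advances.
Gupta survives the agenda.

Gupta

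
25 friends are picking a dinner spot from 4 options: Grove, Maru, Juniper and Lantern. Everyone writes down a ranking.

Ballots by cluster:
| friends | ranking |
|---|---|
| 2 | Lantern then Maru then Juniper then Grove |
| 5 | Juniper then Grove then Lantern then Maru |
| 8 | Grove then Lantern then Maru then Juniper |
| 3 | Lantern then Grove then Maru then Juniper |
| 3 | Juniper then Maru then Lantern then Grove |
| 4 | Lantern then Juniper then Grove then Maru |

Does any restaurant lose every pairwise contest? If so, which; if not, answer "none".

none

Pairwise majorities:
Grove vs Maru: 5+8+3+4 = 20 for Grove, 5 for Maru — Grove by 20–5.
Grove vs Juniper: Grove preferred on 8+3 = 11 ballots; Juniper wins 14–11.
Grove vs Lantern: Grove is ranked higher on 5+8 = 13 ballots, Lantern on 12. Grove wins 13–12.
Maru vs Juniper: Maru preferred on 2+8+3 = 13 ballots; Maru wins 13–12.
Maru–Lantern: Lantern 22–3.
Juniper vs Lantern: Juniper is ranked higher on 5+3 = 8 ballots, Lantern on 17. Lantern wins 17–8.
Each restaurant has at least one pairwise win (Grove beats Maru; Maru beats Juniper; Juniper beats Grove; Lantern beats Maru) — no Condorcet loser.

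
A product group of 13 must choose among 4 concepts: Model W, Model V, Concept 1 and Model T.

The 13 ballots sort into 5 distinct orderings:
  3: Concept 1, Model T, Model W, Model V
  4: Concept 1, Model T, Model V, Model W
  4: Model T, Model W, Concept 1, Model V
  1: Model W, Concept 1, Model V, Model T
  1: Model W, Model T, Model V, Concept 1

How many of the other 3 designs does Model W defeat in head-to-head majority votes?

Model W against each rival (13 engineers):
Model W vs Model V: 9 to 4, Model W.
Model W vs Concept 1: Concept 1 wins 7–6.
Model W–Model T: Model T 11–2.
Model W beats Model V; loses to Concept 1, Model T — 1 pairwise win.

1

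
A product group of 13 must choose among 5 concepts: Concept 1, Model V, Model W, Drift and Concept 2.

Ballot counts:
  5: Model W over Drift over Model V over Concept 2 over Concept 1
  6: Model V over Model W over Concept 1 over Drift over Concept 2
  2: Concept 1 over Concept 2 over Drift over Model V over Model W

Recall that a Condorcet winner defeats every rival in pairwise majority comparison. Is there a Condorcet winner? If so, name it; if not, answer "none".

Pairwise majorities:
Concept 1 vs Model V: Model V wins 11–2.
Concept 1 vs Model W: Concept 1 is ranked higher on 2 ballots, Model W on 11. Model W wins 11–2.
Concept 1–Drift: Concept 1 8–5.
Concept 1 vs Concept 2: Concept 1 wins 8–5.
Model V vs Model W: 6+2 = 8 for Model V, 5 for Model W — Model V by 8–5.
Model V–Drift: Drift 7–6.
Model V vs Concept 2: 5+6 = 11 for Model V, 2 for Concept 2 — Model V by 11–2.
Model W vs Drift: Model W preferred on 5+6 = 11 ballots; Model W wins 11–2.
Model W vs Concept 2: Model W wins 11–2.
Drift vs Concept 2: Drift preferred on 5+6 = 11 ballots; Drift wins 11–2.
Every design loses at least once (Concept 1 loses to Model V; Model V loses to Drift; Model W loses to Model V; Drift loses to Concept 1; Concept 2 loses to Concept 1). The majority relation contains the cycle Concept 1 → Drift → Model V → Concept 1, so there is no Condorcet winner.

none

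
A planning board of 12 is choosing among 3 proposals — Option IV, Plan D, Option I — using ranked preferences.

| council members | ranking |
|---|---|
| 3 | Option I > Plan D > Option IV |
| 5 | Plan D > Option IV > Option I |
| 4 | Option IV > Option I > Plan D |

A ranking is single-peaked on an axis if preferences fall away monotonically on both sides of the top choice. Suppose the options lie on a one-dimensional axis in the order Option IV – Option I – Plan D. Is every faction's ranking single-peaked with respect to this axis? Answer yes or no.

no

Axis positions: Option IV=1, Option I=2, Plan D=3.
Faction 1 (peak Option I at position 2): ranking walks positions 2-3-1, expanding outward from the peak — single-peaked.
Faction 2: ranking walks positions 3-1-2; Option IV is ranked above Option I even though Option I lies between Option IV and the peak Plan D on the axis — preferences dip and rise again. Not single-peaked.
Faction 3 (peak Option IV at position 1): ranking walks positions 1-2-3, expanding outward from the peak — single-peaked.
Faction 2 violates single-peakedness, so the profile is not single-peaked on this axis.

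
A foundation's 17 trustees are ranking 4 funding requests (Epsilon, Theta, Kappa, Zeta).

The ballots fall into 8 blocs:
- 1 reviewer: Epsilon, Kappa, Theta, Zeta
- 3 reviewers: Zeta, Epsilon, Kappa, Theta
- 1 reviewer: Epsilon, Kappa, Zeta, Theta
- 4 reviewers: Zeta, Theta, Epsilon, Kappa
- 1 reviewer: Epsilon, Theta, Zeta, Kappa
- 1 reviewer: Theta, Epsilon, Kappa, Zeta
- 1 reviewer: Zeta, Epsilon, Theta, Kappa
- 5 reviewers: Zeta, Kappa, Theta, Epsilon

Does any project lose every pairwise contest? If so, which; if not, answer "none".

Pairwise majorities:
Epsilon–Theta: Theta 10–7.
Epsilon vs Kappa: Epsilon, 12–5.
Epsilon–Zeta: Zeta 13–4.
Theta vs Kappa: Theta preferred on 4+1+1+1 = 7 ballots; Kappa wins 10–7.
Theta vs Zeta: Zeta, 14–3.
Kappa–Zeta: Zeta 14–3.
No project is winless: Epsilon beats Kappa; Theta beats Epsilon; Kappa beats Theta; Zeta beats Epsilon. There is no Condorcet loser.

none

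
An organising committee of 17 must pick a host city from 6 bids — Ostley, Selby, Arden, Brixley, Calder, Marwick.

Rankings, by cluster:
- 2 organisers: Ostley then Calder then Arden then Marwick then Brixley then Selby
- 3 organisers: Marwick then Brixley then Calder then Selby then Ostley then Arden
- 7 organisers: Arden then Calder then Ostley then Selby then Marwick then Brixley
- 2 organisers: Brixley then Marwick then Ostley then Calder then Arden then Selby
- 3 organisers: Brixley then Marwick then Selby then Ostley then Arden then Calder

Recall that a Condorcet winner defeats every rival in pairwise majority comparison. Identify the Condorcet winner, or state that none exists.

none

Head-to-head results (17 organisers):
Ostley–Selby: Ostley 11–6.
Ostley vs Arden: 2+3+2+3 = 10 for Ostley, 7 for Arden — Ostley by 10–7.
Ostley vs Brixley: Ostley wins 9–8.
Ostley vs Calder: 2+2+3 = 7 for Ostley, 10 for Calder — Calder by 10–7.
Ostley–Marwick: Ostley 9–8.
Selby vs Arden: Selby is ranked higher on 3+3 = 6 ballots, Arden on 11. Arden wins 11–6.
Selby–Brixley: Brixley 10–7.
Selby vs Calder: Selby preferred on 3 ballots; Calder wins 14–3.
Selby vs Marwick: Selby is ranked higher on 7 ballots, Marwick on 10. Marwick wins 10–7.
Arden–Brixley: Arden 9–8.
Arden vs Calder: Arden is ranked higher on 7+3 = 10 ballots, Calder on 7. Arden wins 10–7.
Arden vs Marwick: 2+7 = 9 for Arden, 8 for Marwick — Arden by 9–8.
Brixley vs Calder: Calder, 9–8.
Brixley vs Marwick: Marwick wins 12–5.
Calder vs Marwick: Calder wins 9–8.
No city is unbeaten: Ostley loses to Calder; Selby loses to Ostley; Arden loses to Ostley; Brixley loses to Ostley; Calder loses to Arden; Marwick loses to Ostley. In particular Ostley beats Arden beats Calder beats Ostley is a majority cycle — no Condorcet winner exists.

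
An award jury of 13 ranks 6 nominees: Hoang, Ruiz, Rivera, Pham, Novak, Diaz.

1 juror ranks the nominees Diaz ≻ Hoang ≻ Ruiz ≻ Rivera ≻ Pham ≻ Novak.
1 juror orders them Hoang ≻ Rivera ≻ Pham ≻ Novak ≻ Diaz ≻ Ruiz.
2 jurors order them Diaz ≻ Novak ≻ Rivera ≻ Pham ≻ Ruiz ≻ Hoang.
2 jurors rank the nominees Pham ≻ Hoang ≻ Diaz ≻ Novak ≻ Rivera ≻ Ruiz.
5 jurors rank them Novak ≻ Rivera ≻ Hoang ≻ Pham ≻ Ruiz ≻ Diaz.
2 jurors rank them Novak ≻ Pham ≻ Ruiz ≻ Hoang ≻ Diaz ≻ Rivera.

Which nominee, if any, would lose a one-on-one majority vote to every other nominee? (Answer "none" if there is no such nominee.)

none

Pairwise majorities:
Hoang–Ruiz: Hoang 9–4.
Hoang vs Rivera: Hoang preferred on 1+1+2+2 = 6 ballots; Rivera wins 7–6.
Hoang vs Pham: Hoang is ranked higher on 1+1+5 = 7 ballots, Pham on 6. Hoang wins 7–6.
Hoang vs Novak: 4 to 9, Novak.
Hoang vs Diaz: Hoang wins 10–3.
Ruiz–Rivera: Rivera 10–3.
Ruiz vs Pham: 1 to 12, Pham.
Ruiz vs Novak: Novak wins 12–1.
Ruiz–Diaz: Ruiz 7–6.
Rivera vs Pham: Rivera, 9–4.
Rivera–Novak: Novak 11–2.
Rivera–Diaz: Diaz 7–6.
Pham vs Novak: Pham is ranked higher on 1+1+2 = 4 ballots, Novak on 9. Novak wins 9–4.
Pham vs Diaz: Pham is ranked higher on 1+2+5+2 = 10 ballots, Diaz on 3. Pham wins 10–3.
Novak vs Diaz: Novak, 8–5.
No nominee is winless: Hoang beats Ruiz; Ruiz beats Diaz; Rivera beats Hoang; Pham beats Ruiz; Novak beats Hoang; Diaz beats Rivera. There is no Condorcet loser.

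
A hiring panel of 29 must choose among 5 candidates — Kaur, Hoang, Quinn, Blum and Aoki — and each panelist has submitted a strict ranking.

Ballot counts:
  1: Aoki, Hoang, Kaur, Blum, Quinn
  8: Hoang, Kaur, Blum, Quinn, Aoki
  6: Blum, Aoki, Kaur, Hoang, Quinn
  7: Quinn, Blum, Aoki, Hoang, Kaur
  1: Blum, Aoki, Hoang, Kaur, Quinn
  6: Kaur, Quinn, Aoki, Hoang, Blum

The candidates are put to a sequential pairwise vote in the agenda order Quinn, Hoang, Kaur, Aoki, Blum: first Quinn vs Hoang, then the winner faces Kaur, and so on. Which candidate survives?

Round 1: Quinn vs Hoang — 13–16, Hoang advances.
Round 2: Hoang vs Kaur — 17–12, Hoang advances.
Round 3: Hoang vs Aoki — 8–21, Aoki advances.
Round 4: Aoki vs Blum — 7–22, Blum advances.
The agenda winner is Blum.

Blum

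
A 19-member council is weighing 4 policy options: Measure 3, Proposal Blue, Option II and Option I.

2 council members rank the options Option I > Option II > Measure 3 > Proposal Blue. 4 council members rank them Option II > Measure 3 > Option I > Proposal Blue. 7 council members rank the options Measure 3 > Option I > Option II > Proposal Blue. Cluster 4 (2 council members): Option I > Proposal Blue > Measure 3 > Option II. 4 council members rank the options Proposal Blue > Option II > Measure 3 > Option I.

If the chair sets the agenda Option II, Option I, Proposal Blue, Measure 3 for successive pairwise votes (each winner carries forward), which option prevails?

Round 1: Option II vs Option I — 8–11, Option I advances.
Round 2: Option I vs Proposal Blue — 15–4, Option I advances.
Round 3: Option I vs Measure 3 — 4–15, Measure 3 advances.
Measure 3 survives the agenda.

Measure 3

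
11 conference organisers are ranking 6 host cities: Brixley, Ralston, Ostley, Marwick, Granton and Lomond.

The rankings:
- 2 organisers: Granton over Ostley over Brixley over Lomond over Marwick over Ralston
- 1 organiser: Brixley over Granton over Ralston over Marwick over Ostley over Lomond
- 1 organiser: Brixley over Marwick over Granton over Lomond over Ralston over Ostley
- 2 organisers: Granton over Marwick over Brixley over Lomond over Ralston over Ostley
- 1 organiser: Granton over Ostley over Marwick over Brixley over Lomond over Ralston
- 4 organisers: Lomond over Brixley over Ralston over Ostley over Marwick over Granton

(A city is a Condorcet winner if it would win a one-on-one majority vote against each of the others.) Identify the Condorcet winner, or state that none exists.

Brixley

Pairwise majorities:
Brixley vs Ralston: Brixley is ranked higher on 2+1+1+2+1+4 = 11 ballots, Ralston on 0. Brixley wins 11–0.
Brixley vs Ostley: Brixley wins 8–3.
Brixley vs Marwick: Brixley wins 8–3.
Brixley vs Granton: Brixley wins 6–5.
Brixley vs Lomond: Brixley wins 7–4.
Ralston vs Ostley: Ralston, 8–3.
Ralston–Marwick: Marwick 6–5.
Ralston vs Granton: 4 to 7, Granton.
Ralston vs Lomond: Lomond, 10–1.
Ostley vs Marwick: Ostley is ranked higher on 2+1+4 = 7 ballots, Marwick on 4. Ostley wins 7–4.
Ostley vs Granton: Ostley preferred on 4 ballots; Granton wins 7–4.
Ostley vs Lomond: 4 to 7, Lomond.
Marwick vs Granton: 1+4 = 5 for Marwick, 6 for Granton — Granton by 6–5.
Marwick vs Lomond: Marwick is ranked higher on 1+1+2+1 = 5 ballots, Lomond on 6. Lomond wins 6–5.
Granton vs Lomond: 2+1+1+2+1 = 7 for Granton, 4 for Lomond — Granton by 7–4.
Only Brixley has no losses; Brixley is the Condorcet winner.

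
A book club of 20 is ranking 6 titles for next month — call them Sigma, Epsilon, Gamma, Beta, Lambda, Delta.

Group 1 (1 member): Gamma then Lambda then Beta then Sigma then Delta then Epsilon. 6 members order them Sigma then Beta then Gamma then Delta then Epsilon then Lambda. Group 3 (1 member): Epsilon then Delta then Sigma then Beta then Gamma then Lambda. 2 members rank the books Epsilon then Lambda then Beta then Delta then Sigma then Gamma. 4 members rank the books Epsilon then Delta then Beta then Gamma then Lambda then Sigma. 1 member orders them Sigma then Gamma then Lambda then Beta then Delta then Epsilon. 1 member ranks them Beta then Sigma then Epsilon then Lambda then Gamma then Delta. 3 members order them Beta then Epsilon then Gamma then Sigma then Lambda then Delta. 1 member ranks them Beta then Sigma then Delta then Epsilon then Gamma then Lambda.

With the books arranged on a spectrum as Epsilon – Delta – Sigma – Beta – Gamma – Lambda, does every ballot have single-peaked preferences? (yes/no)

no

Axis positions: Epsilon=1, Delta=2, Sigma=3, Beta=4, Gamma=5, Lambda=6.
Group 1 (peak Gamma at position 5): ranking walks positions 5-6-4-3-2-1, expanding outward from the peak — single-peaked.
Group 2 (peak Sigma at position 3): ranking walks positions 3-4-5-2-1-6, expanding outward from the peak — single-peaked.
Group 3 (peak Epsilon at position 1): ranking walks positions 1-2-3-4-5-6, expanding outward from the peak — single-peaked.
Group 4: ranking walks positions 1-6-4-2-3-5; Lambda is ranked above Delta even though Delta lies between Lambda and the peak Epsilon on the axis — preferences dip and rise again. Not single-peaked.
Group 5: ranking walks positions 1-2-4-5-6-3; Beta is ranked above Sigma even though Sigma lies between Beta and the peak Epsilon on the axis — preferences dip and rise again. Not single-peaked.
Group 6: ranking walks positions 3-5-6-4-2-1; Gamma is ranked above Beta even though Beta lies between Gamma and the peak Sigma on the axis — preferences dip and rise again. Not single-peaked.
Group 7: ranking walks positions 4-3-1-6-5-2; Epsilon is ranked above Delta even though Delta lies between Epsilon and the peak Beta on the axis — preferences dip and rise again. Not single-peaked.
Group 8: ranking walks positions 4-1-5-3-6-2; Epsilon is ranked above Sigma even though Sigma lies between Epsilon and the peak Beta on the axis — preferences dip and rise again. Not single-peaked.
Group 9 (peak Beta at position 4): ranking walks positions 4-3-2-1-5-6, expanding outward from the peak — single-peaked.
Group 4 violates single-peakedness, so the profile is not single-peaked on this axis.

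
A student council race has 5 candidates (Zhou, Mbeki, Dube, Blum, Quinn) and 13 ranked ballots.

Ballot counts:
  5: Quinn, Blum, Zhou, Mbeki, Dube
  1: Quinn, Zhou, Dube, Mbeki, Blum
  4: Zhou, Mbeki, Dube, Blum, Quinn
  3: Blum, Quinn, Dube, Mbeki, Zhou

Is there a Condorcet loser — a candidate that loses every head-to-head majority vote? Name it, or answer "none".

Head-to-head results (13 voters):
Zhou–Mbeki: Zhou 10–3.
Zhou vs Dube: 10 to 3, Zhou.
Zhou vs Blum: Zhou is ranked higher on 1+4 = 5 ballots, Blum on 8. Blum wins 8–5.
Zhou vs Quinn: Zhou preferred on 4 ballots; Quinn wins 9–4.
Mbeki vs Dube: Mbeki wins 9–4.
Mbeki vs Blum: Blum, 8–5.
Mbeki vs Quinn: Mbeki preferred on 4 ballots; Quinn wins 9–4.
Dube vs Blum: Blum, 8–5.
Dube vs Quinn: Quinn, 9–4.
Blum vs Quinn: Blum, 7–6.
Dube loses to every other candidate — it is the Condorcet loser.

Dube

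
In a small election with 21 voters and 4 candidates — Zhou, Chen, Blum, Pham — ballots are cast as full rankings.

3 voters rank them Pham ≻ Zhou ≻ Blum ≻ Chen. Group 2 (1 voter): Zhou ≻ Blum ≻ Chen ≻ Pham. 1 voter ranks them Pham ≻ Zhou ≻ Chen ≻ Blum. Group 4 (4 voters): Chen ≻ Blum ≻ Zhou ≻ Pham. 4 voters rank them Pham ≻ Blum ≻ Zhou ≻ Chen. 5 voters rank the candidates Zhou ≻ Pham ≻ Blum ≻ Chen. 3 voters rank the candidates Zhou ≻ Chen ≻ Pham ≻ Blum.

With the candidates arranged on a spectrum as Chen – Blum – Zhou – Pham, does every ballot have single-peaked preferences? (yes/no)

no

Axis positions: Chen=1, Blum=2, Zhou=3, Pham=4.
Group 1 (peak Pham at position 4): ranking walks positions 4-3-2-1, expanding outward from the peak — single-peaked.
Group 2 (peak Zhou at position 3): ranking walks positions 3-2-1-4, expanding outward from the peak — single-peaked.
Group 3: ranking walks positions 4-3-1-2; Chen is ranked above Blum even though Blum lies between Chen and the peak Pham on the axis — preferences dip and rise again. Not single-peaked.
Group 4 (peak Chen at position 1): ranking walks positions 1-2-3-4, expanding outward from the peak — single-peaked.
Group 5: ranking walks positions 4-2-3-1; Blum is ranked above Zhou even though Zhou lies between Blum and the peak Pham on the axis — preferences dip and rise again. Not single-peaked.
Group 6 (peak Zhou at position 3): ranking walks positions 3-4-2-1, expanding outward from the peak — single-peaked.
Group 7: ranking walks positions 3-1-4-2; Chen is ranked above Blum even though Blum lies between Chen and the peak Zhou on the axis — preferences dip and rise again. Not single-peaked.
Group 3 violates single-peakedness, so the profile is not single-peaked on this axis.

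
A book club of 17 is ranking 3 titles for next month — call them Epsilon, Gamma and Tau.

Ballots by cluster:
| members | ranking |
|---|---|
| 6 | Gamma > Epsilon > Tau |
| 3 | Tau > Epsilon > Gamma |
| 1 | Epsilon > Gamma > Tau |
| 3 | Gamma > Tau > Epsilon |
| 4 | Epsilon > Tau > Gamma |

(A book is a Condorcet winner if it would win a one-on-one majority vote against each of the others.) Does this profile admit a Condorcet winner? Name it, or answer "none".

Check each pair by majority over 17 ballots:
Epsilon vs Gamma: 3+1+4 = 8 for Epsilon, 9 for Gamma — Gamma by 9–8.
Epsilon vs Tau: Epsilon preferred on 6+1+4 = 11 ballots; Epsilon wins 11–6.
Gamma–Tau: Gamma 10–7.
Gamma beats each of Epsilon, Tau — Gamma is the Condorcet winner.

Gamma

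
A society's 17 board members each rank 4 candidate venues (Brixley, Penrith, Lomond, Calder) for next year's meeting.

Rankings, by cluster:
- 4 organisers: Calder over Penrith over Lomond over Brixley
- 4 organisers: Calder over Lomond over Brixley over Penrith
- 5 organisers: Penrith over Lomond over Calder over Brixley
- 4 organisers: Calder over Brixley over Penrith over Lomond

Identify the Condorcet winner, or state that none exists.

Calder

Pairwise majorities:
Brixley vs Penrith: Penrith wins 9–8.
Brixley vs Lomond: Lomond, 13–4.
Brixley–Calder: Calder 17–0.
Penrith vs Lomond: Penrith, 13–4.
Penrith vs Calder: Calder wins 12–5.
Lomond vs Calder: Calder, 12–5.
Calder beats each of Brixley, Penrith, Lomond — Calder is the Condorcet winner.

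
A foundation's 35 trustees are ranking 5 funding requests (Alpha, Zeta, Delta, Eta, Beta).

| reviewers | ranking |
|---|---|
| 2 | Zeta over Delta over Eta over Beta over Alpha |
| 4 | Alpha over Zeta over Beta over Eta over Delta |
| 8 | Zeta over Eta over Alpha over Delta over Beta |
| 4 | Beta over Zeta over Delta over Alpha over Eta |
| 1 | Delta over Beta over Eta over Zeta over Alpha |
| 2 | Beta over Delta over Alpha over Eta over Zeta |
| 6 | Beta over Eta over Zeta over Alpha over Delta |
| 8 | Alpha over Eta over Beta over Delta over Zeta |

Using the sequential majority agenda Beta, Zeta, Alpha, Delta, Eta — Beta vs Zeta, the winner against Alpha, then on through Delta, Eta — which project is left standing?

Alpha

Round 1: Beta vs Zeta — 21–14, Beta advances.
Round 2: Beta vs Alpha — 15–20, Alpha advances.
Round 3: Alpha vs Delta — 26–9, Alpha advances.
Round 4: Alpha vs Eta — 18–17, Alpha advances.
Alpha survives the agenda.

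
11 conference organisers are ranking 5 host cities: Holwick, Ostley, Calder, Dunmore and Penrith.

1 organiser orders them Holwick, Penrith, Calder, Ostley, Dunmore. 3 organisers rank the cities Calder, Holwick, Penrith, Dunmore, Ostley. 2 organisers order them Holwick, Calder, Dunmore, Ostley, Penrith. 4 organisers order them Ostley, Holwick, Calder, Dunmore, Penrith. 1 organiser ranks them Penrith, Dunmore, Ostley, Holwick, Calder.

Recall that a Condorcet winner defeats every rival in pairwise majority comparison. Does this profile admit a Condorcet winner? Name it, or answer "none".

Pairwise majorities:
Holwick vs Ostley: 1+3+2 = 6 for Holwick, 5 for Ostley — Holwick by 6–5.
Holwick vs Calder: Holwick preferred on 1+2+4+1 = 8 ballots; Holwick wins 8–3.
Holwick vs Dunmore: 1+3+2+4 = 10 for Holwick, 1 for Dunmore — Holwick by 10–1.
Holwick vs Penrith: Holwick preferred on 1+3+2+4 = 10 ballots; Holwick wins 10–1.
Ostley vs Calder: 5 to 6, Calder.
Ostley vs Dunmore: Ostley is ranked higher on 1+4 = 5 ballots, Dunmore on 6. Dunmore wins 6–5.
Ostley vs Penrith: Ostley is ranked higher on 2+4 = 6 ballots, Penrith on 5. Ostley wins 6–5.
Calder vs Dunmore: Calder is ranked higher on 1+3+2+4 = 10 ballots, Dunmore on 1. Calder wins 10–1.
Calder vs Penrith: Calder is ranked higher on 3+2+4 = 9 ballots, Penrith on 2. Calder wins 9–2.
Dunmore vs Penrith: 6 to 5, Dunmore.
Holwick wins every pairwise contest, so Holwick is the Condorcet winner.

Holwick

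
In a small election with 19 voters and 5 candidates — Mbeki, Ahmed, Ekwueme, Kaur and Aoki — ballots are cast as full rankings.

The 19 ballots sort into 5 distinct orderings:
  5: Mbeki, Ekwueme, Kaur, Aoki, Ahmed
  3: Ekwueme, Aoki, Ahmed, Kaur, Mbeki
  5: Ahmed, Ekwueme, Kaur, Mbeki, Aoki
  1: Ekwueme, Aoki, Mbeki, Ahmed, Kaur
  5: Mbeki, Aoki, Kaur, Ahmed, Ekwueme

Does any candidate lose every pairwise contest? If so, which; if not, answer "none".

Head-to-head results (19 voters):
Mbeki vs Ahmed: 5+1+5 = 11 for Mbeki, 8 for Ahmed — Mbeki by 11–8.
Mbeki vs Ekwueme: 5+5 = 10 for Mbeki, 9 for Ekwueme — Mbeki by 10–9.
Mbeki–Kaur: Mbeki 11–8.
Mbeki vs Aoki: Mbeki wins 15–4.
Ahmed vs Ekwueme: 5+5 = 10 for Ahmed, 9 for Ekwueme — Ahmed by 10–9.
Ahmed vs Kaur: Ahmed preferred on 3+5+1 = 9 ballots; Kaur wins 10–9.
Ahmed–Aoki: Aoki 14–5.
Ekwueme vs Kaur: Ekwueme wins 14–5.
Ekwueme vs Aoki: Ekwueme, 14–5.
Kaur vs Aoki: Kaur wins 10–9.
Every candidate wins at least one matchup (Mbeki beats Ahmed; Ahmed beats Ekwueme; Ekwueme beats Kaur; Kaur beats Ahmed; Aoki beats Ahmed), so there is no Condorcet loser.

none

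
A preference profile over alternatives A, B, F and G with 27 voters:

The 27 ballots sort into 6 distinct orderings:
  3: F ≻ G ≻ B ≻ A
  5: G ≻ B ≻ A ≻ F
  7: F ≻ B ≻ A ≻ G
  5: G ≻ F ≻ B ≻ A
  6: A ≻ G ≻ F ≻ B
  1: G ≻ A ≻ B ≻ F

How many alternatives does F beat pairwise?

F against each rival (27 voters):
F–A: F 15–12.
F vs B: F, 21–6.
F vs G: G wins 17–10.
F beats A, B; loses to G — 2 pairwise wins.

2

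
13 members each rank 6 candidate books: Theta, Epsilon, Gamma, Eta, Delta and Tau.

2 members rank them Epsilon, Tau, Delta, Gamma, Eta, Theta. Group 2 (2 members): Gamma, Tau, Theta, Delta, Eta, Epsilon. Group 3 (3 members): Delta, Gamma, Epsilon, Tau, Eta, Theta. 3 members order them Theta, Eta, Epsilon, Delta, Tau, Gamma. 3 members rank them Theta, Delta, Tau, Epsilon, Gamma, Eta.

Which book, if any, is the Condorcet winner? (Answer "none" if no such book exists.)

Check each pair by majority over 13 ballots:
Theta–Epsilon: Theta 8–5.
Theta vs Gamma: Gamma wins 7–6.
Theta vs Eta: Theta, 8–5.
Theta–Delta: Theta 8–5.
Theta–Tau: Tau 7–6.
Epsilon vs Gamma: Epsilon wins 8–5.
Epsilon vs Eta: Epsilon wins 8–5.
Epsilon–Delta: Delta 8–5.
Epsilon vs Tau: Epsilon, 8–5.
Gamma vs Eta: Gamma wins 10–3.
Gamma vs Delta: Delta wins 11–2.
Gamma vs Tau: Tau, 8–5.
Eta vs Delta: Delta wins 10–3.
Eta–Tau: Tau 10–3.
Delta vs Tau: Delta wins 9–4.
Each book drops at least one matchup (Theta loses to Gamma; Epsilon loses to Theta; Gamma loses to Epsilon; Eta loses to Theta; Delta loses to Theta; Tau loses to Epsilon); the cycle Theta > Epsilon > Gamma > Theta rules out a Condorcet winner.

none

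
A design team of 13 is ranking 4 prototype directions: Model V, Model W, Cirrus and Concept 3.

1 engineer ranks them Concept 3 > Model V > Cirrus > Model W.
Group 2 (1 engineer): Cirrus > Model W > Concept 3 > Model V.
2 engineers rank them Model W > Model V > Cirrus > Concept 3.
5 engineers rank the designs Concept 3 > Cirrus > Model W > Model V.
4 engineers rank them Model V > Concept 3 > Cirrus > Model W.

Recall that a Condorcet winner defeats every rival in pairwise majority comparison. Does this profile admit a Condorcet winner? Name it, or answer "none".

Concept 3

Check each pair by majority over 13 ballots:
Model V–Model W: Model W 8–5.
Model V vs Cirrus: Model V, 7–6.
Model V–Concept 3: Concept 3 7–6.
Model W vs Cirrus: Cirrus wins 11–2.
Model W vs Concept 3: Concept 3 wins 10–3.
Cirrus vs Concept 3: Concept 3, 10–3.
Concept 3 defeats every rival head-to-head and is the Condorcet winner.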